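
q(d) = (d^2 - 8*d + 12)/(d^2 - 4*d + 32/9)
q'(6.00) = 0.26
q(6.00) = 0.00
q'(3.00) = 15.84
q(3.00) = -5.40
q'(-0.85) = 0.62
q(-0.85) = 2.54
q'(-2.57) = 0.21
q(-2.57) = 1.92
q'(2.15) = 9.74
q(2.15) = 1.37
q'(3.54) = 2.66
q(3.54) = -1.97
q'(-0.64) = 0.75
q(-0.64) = 2.69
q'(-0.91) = 0.59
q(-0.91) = 2.51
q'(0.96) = 17.31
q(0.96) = 8.23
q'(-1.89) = 0.30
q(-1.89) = 2.09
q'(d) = (4 - 2*d)*(d^2 - 8*d + 12)/(d^2 - 4*d + 32/9)^2 + (2*d - 8)/(d^2 - 4*d + 32/9)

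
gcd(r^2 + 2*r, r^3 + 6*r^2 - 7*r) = r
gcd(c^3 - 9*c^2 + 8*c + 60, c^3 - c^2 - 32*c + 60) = c - 5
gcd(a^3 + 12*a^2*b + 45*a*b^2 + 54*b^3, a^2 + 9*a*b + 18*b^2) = a^2 + 9*a*b + 18*b^2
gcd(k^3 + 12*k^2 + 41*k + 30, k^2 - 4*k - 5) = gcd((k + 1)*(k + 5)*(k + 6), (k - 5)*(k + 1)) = k + 1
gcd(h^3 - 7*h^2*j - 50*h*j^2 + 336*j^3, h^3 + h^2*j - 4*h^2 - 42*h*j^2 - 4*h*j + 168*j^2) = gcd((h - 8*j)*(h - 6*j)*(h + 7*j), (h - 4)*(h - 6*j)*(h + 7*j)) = h^2 + h*j - 42*j^2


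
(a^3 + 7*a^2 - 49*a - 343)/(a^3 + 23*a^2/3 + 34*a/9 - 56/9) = 9*(a^2 - 49)/(9*a^2 + 6*a - 8)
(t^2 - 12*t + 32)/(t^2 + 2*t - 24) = (t - 8)/(t + 6)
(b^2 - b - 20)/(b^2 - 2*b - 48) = (-b^2 + b + 20)/(-b^2 + 2*b + 48)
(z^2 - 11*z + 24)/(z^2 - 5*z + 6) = (z - 8)/(z - 2)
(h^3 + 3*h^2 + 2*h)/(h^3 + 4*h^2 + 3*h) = (h + 2)/(h + 3)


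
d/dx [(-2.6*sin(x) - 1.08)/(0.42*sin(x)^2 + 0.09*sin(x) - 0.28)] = (1.092*sin(x)^2 + 0.9072*sin(x) + 0.8252)*cos(x)/(0.1764*sin(x)^4 + 0.0756*sin(x)^3 - 0.2271*sin(x)^2 - 0.0504*sin(x) + 0.0784)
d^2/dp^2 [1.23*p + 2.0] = 0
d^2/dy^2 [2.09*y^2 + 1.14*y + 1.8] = 4.18000000000000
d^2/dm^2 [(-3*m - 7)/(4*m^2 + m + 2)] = 2*(-(3*m + 7)*(8*m + 1)^2 + (36*m + 31)*(4*m^2 + m + 2))/(4*m^2 + m + 2)^3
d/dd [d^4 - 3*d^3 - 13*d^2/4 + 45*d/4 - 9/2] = 4*d^3 - 9*d^2 - 13*d/2 + 45/4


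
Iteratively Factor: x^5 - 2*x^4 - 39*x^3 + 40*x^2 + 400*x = (x - 5)*(x^4 + 3*x^3 - 24*x^2 - 80*x) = x*(x - 5)*(x^3 + 3*x^2 - 24*x - 80) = x*(x - 5)*(x + 4)*(x^2 - x - 20) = x*(x - 5)^2*(x + 4)*(x + 4)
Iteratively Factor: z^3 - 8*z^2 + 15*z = (z)*(z^2 - 8*z + 15) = z*(z - 5)*(z - 3)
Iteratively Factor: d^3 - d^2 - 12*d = (d - 4)*(d^2 + 3*d) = d*(d - 4)*(d + 3)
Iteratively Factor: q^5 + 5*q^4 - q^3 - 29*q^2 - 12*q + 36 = (q - 1)*(q^4 + 6*q^3 + 5*q^2 - 24*q - 36) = (q - 1)*(q + 3)*(q^3 + 3*q^2 - 4*q - 12) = (q - 1)*(q + 2)*(q + 3)*(q^2 + q - 6) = (q - 2)*(q - 1)*(q + 2)*(q + 3)*(q + 3)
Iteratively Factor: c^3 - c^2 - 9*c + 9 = (c - 1)*(c^2 - 9) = (c - 1)*(c + 3)*(c - 3)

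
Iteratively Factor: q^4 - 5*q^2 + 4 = (q - 1)*(q^3 + q^2 - 4*q - 4) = (q - 1)*(q + 1)*(q^2 - 4) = (q - 1)*(q + 1)*(q + 2)*(q - 2)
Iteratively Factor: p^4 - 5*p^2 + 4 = (p + 1)*(p^3 - p^2 - 4*p + 4) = (p - 2)*(p + 1)*(p^2 + p - 2) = (p - 2)*(p - 1)*(p + 1)*(p + 2)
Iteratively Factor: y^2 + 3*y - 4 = (y - 1)*(y + 4)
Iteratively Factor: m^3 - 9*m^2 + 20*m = (m - 4)*(m^2 - 5*m) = m*(m - 4)*(m - 5)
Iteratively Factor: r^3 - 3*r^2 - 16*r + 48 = (r - 3)*(r^2 - 16) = (r - 3)*(r + 4)*(r - 4)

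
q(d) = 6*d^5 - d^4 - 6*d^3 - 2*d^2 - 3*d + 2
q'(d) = 30*d^4 - 4*d^3 - 18*d^2 - 4*d - 3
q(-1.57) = -38.31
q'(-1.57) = 156.66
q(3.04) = 1278.25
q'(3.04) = 2268.33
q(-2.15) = -238.17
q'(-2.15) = 603.17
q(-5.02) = -19037.38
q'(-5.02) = 19121.30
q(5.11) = 19357.28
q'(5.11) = 19428.06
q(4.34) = 8344.52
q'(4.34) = 9957.01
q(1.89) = 80.62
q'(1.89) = 280.93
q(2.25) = 237.14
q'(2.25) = 620.18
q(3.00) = 1190.00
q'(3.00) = 2145.00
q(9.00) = 343172.00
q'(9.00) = 192417.00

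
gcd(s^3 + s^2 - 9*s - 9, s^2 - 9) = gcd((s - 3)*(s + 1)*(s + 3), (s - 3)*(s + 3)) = s^2 - 9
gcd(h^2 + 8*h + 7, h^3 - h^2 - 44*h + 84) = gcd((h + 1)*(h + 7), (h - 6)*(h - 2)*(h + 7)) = h + 7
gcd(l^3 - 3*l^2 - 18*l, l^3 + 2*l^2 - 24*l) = l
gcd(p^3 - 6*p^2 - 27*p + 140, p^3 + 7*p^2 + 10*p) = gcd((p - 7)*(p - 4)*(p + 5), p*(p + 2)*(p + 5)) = p + 5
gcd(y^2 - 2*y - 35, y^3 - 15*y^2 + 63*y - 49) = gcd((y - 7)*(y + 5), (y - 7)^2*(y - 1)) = y - 7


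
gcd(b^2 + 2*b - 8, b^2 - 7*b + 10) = b - 2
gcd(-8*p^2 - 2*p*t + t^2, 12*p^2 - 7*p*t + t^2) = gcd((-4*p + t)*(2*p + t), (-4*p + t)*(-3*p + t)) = 4*p - t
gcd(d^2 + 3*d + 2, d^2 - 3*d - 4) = d + 1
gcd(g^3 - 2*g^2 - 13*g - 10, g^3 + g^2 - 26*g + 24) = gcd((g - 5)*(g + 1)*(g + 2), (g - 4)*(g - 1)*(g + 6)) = 1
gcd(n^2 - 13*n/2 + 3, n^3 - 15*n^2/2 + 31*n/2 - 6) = n - 1/2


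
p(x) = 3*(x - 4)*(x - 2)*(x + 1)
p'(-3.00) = 177.00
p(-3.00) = -210.00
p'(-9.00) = 1005.00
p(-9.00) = -3432.00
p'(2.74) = -8.63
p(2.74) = -10.46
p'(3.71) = 18.58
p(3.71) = -7.01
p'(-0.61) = 27.65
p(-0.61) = 14.08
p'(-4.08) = 278.22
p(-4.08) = -453.93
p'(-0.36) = 17.97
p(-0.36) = 19.76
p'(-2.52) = 138.75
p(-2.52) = -134.39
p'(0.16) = 1.43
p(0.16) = 24.59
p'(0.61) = -8.95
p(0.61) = 22.76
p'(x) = 3*(x - 4)*(x - 2) + 3*(x - 4)*(x + 1) + 3*(x - 2)*(x + 1)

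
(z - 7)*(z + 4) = z^2 - 3*z - 28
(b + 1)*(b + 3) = b^2 + 4*b + 3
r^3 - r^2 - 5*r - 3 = (r - 3)*(r + 1)^2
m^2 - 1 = (m - 1)*(m + 1)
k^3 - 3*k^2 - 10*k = k*(k - 5)*(k + 2)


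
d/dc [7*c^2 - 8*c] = 14*c - 8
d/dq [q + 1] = 1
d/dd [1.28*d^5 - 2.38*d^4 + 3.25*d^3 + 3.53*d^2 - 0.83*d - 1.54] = 6.4*d^4 - 9.52*d^3 + 9.75*d^2 + 7.06*d - 0.83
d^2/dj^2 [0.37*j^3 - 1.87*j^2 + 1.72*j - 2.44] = 2.22*j - 3.74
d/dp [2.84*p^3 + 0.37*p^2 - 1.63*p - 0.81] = 8.52*p^2 + 0.74*p - 1.63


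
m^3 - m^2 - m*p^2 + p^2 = (m - 1)*(m - p)*(m + p)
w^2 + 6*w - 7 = (w - 1)*(w + 7)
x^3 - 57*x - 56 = (x - 8)*(x + 1)*(x + 7)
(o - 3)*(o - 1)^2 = o^3 - 5*o^2 + 7*o - 3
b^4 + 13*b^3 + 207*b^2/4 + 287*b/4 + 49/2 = (b + 1/2)*(b + 2)*(b + 7/2)*(b + 7)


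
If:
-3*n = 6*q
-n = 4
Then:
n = -4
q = 2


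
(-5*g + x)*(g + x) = -5*g^2 - 4*g*x + x^2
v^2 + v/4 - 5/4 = (v - 1)*(v + 5/4)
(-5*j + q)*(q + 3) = -5*j*q - 15*j + q^2 + 3*q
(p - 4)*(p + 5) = p^2 + p - 20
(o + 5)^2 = o^2 + 10*o + 25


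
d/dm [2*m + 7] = 2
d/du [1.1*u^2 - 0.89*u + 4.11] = 2.2*u - 0.89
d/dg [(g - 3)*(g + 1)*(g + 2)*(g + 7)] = 4*g^3 + 21*g^2 - 14*g - 55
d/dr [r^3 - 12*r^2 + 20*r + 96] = 3*r^2 - 24*r + 20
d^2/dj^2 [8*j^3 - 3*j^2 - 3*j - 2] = 48*j - 6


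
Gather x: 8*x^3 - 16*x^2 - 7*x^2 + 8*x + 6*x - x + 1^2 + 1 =8*x^3 - 23*x^2 + 13*x + 2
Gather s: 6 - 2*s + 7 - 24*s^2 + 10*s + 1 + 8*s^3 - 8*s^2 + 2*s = 8*s^3 - 32*s^2 + 10*s + 14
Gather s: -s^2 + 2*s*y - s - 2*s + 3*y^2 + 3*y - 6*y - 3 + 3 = -s^2 + s*(2*y - 3) + 3*y^2 - 3*y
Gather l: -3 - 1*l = -l - 3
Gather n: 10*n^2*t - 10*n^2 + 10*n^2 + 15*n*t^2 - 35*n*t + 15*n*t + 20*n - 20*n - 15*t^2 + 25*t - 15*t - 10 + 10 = 10*n^2*t + n*(15*t^2 - 20*t) - 15*t^2 + 10*t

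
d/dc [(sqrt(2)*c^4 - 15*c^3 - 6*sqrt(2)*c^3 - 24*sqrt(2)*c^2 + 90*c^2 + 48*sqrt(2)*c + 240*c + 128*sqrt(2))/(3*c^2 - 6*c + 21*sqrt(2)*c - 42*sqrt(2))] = (2*sqrt(2)*c^5 - 12*sqrt(2)*c^4 + 27*c^4 - 186*sqrt(2)*c^3 - 220*c^3 - 252*c^2 + 1260*sqrt(2)*c^2 - 2776*sqrt(2)*c + 1344*c - 3104*sqrt(2) - 3136)/(3*(c^4 - 4*c^3 + 14*sqrt(2)*c^3 - 56*sqrt(2)*c^2 + 102*c^2 - 392*c + 56*sqrt(2)*c + 392))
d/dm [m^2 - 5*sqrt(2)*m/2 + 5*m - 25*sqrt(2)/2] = 2*m - 5*sqrt(2)/2 + 5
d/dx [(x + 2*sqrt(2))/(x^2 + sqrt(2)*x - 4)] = (x^2 + sqrt(2)*x - (x + 2*sqrt(2))*(2*x + sqrt(2)) - 4)/(x^2 + sqrt(2)*x - 4)^2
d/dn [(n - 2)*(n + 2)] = 2*n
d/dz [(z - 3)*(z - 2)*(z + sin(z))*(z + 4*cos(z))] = -(z - 3)*(z - 2)*(z + sin(z))*(4*sin(z) - 1) + (z - 3)*(z - 2)*(z + 4*cos(z))*(cos(z) + 1) + (z - 3)*(z + sin(z))*(z + 4*cos(z)) + (z - 2)*(z + sin(z))*(z + 4*cos(z))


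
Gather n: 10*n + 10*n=20*n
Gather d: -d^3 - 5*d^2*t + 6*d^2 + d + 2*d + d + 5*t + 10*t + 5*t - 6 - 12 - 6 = -d^3 + d^2*(6 - 5*t) + 4*d + 20*t - 24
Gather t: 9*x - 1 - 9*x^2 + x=-9*x^2 + 10*x - 1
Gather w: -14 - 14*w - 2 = -14*w - 16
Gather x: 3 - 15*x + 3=6 - 15*x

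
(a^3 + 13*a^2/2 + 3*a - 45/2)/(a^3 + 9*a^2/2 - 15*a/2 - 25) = (2*a^2 + 3*a - 9)/(2*a^2 - a - 10)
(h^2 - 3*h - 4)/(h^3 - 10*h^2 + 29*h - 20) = (h + 1)/(h^2 - 6*h + 5)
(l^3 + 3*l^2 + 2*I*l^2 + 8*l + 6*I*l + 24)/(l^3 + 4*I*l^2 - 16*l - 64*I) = (l^2 + l*(3 - 2*I) - 6*I)/(l^2 - 16)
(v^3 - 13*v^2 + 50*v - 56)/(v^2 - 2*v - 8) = (v^2 - 9*v + 14)/(v + 2)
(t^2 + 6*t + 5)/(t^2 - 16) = (t^2 + 6*t + 5)/(t^2 - 16)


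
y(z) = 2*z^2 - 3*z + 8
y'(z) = 4*z - 3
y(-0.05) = 8.16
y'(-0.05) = -3.20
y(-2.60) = 29.32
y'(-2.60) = -13.40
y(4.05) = 28.66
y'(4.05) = 13.20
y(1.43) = 7.80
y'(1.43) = 2.72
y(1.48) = 7.94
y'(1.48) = 2.92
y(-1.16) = 14.17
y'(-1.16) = -7.64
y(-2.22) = 24.52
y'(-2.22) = -11.88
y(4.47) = 34.55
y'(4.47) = 14.88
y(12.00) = 260.00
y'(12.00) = 45.00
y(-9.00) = 197.00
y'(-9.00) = -39.00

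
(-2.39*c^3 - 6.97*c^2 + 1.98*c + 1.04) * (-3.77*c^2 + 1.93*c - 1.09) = 9.0103*c^5 + 21.6642*c^4 - 18.3116*c^3 + 7.4979*c^2 - 0.151*c - 1.1336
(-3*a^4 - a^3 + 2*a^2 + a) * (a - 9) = -3*a^5 + 26*a^4 + 11*a^3 - 17*a^2 - 9*a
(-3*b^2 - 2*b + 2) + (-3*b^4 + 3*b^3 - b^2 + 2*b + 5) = -3*b^4 + 3*b^3 - 4*b^2 + 7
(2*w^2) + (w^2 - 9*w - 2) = 3*w^2 - 9*w - 2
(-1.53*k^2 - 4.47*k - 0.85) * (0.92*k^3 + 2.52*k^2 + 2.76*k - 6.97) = -1.4076*k^5 - 7.968*k^4 - 16.2692*k^3 - 3.8151*k^2 + 28.8099*k + 5.9245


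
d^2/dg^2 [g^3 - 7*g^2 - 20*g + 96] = 6*g - 14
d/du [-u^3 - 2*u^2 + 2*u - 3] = -3*u^2 - 4*u + 2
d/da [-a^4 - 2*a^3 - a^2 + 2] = 2*a*(-2*a^2 - 3*a - 1)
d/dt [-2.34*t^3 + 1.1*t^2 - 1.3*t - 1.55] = -7.02*t^2 + 2.2*t - 1.3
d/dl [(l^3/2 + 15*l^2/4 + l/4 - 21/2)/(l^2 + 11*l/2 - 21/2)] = 1/2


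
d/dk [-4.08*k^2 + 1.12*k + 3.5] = 1.12 - 8.16*k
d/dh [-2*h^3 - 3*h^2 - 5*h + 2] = -6*h^2 - 6*h - 5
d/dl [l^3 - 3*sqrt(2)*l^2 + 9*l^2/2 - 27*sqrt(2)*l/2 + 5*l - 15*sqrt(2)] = 3*l^2 - 6*sqrt(2)*l + 9*l - 27*sqrt(2)/2 + 5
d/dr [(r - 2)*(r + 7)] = 2*r + 5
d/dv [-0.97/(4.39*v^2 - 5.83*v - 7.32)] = (8.5166*v - 5.6551)/(-4.39*v^2 + 5.83*v + 7.32)^2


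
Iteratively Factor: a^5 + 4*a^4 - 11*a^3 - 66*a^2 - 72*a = (a + 3)*(a^4 + a^3 - 14*a^2 - 24*a) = (a + 3)^2*(a^3 - 2*a^2 - 8*a) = (a - 4)*(a + 3)^2*(a^2 + 2*a) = a*(a - 4)*(a + 3)^2*(a + 2)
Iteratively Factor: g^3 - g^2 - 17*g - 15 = (g + 1)*(g^2 - 2*g - 15) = (g - 5)*(g + 1)*(g + 3)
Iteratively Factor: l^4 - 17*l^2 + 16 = (l - 1)*(l^3 + l^2 - 16*l - 16) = (l - 4)*(l - 1)*(l^2 + 5*l + 4) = (l - 4)*(l - 1)*(l + 4)*(l + 1)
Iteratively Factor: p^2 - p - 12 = (p - 4)*(p + 3)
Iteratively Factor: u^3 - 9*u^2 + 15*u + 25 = (u - 5)*(u^2 - 4*u - 5) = (u - 5)^2*(u + 1)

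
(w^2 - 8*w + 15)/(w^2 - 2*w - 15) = (w - 3)/(w + 3)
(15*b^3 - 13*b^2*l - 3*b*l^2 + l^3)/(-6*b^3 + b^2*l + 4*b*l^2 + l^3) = (-5*b + l)/(2*b + l)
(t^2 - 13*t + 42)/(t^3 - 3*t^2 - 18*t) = (t - 7)/(t*(t + 3))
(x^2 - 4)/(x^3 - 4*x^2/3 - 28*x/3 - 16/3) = 3*(x - 2)/(3*x^2 - 10*x - 8)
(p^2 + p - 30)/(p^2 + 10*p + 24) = (p - 5)/(p + 4)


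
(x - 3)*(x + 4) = x^2 + x - 12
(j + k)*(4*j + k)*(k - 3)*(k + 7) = 4*j^2*k^2 + 16*j^2*k - 84*j^2 + 5*j*k^3 + 20*j*k^2 - 105*j*k + k^4 + 4*k^3 - 21*k^2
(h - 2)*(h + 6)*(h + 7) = h^3 + 11*h^2 + 16*h - 84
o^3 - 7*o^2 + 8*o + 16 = (o - 4)^2*(o + 1)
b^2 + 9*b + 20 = (b + 4)*(b + 5)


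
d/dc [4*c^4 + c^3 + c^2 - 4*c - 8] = 16*c^3 + 3*c^2 + 2*c - 4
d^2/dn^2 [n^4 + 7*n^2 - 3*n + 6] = 12*n^2 + 14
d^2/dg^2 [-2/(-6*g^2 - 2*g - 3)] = 8*(-18*g^2 - 6*g + 2*(6*g + 1)^2 - 9)/(6*g^2 + 2*g + 3)^3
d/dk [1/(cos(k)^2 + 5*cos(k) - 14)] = (2*cos(k) + 5)*sin(k)/(cos(k)^2 + 5*cos(k) - 14)^2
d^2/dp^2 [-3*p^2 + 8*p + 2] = -6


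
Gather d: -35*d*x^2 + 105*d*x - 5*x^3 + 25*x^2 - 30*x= d*(-35*x^2 + 105*x) - 5*x^3 + 25*x^2 - 30*x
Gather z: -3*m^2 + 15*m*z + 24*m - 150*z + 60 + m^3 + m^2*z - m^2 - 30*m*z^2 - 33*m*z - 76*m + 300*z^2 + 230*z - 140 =m^3 - 4*m^2 - 52*m + z^2*(300 - 30*m) + z*(m^2 - 18*m + 80) - 80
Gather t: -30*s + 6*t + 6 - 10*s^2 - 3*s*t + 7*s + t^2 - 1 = -10*s^2 - 23*s + t^2 + t*(6 - 3*s) + 5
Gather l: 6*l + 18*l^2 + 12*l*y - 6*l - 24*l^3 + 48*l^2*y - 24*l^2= -24*l^3 + l^2*(48*y - 6) + 12*l*y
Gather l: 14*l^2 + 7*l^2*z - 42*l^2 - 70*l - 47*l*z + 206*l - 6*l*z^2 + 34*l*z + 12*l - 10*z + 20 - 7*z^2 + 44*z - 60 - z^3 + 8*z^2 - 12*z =l^2*(7*z - 28) + l*(-6*z^2 - 13*z + 148) - z^3 + z^2 + 22*z - 40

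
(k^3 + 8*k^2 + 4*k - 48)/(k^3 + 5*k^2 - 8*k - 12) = (k + 4)/(k + 1)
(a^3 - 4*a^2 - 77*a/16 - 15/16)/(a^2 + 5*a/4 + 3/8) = (4*a^2 - 19*a - 5)/(2*(2*a + 1))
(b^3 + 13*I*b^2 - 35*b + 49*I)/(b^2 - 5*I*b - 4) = (b^2 + 14*I*b - 49)/(b - 4*I)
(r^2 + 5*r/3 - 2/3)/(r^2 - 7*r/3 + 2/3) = (r + 2)/(r - 2)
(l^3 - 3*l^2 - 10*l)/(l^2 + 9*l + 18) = l*(l^2 - 3*l - 10)/(l^2 + 9*l + 18)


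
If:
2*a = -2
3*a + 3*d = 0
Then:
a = -1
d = 1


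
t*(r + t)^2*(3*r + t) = 3*r^3*t + 7*r^2*t^2 + 5*r*t^3 + t^4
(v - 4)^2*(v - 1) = v^3 - 9*v^2 + 24*v - 16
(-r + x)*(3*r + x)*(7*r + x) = -21*r^3 + 11*r^2*x + 9*r*x^2 + x^3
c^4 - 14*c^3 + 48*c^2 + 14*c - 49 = (c - 7)^2*(c - 1)*(c + 1)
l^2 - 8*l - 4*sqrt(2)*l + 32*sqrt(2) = (l - 8)*(l - 4*sqrt(2))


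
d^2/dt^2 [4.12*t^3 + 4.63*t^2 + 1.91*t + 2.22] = 24.72*t + 9.26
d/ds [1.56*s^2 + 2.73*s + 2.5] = 3.12*s + 2.73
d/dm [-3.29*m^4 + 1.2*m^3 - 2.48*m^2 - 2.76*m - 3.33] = -13.16*m^3 + 3.6*m^2 - 4.96*m - 2.76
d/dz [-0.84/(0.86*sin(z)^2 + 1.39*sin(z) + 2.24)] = (1.4448*sin(z) + 1.1676)*cos(z)/(0.86*sin(z)^2 + 1.39*sin(z) + 2.24)^2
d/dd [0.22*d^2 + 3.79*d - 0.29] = 0.44*d + 3.79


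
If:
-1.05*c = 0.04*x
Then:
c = -0.0380952380952381*x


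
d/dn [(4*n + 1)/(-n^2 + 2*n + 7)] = 2*(2*n^2 + n + 13)/(n^4 - 4*n^3 - 10*n^2 + 28*n + 49)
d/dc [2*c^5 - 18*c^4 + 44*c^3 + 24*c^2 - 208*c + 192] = 10*c^4 - 72*c^3 + 132*c^2 + 48*c - 208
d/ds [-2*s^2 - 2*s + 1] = -4*s - 2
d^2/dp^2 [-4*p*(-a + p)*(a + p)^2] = 8*a^2 - 24*a*p - 48*p^2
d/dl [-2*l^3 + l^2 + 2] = 2*l*(1 - 3*l)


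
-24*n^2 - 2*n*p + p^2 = (-6*n + p)*(4*n + p)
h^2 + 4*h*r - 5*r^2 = (h - r)*(h + 5*r)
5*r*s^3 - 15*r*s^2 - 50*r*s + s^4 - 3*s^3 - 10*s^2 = s*(5*r + s)*(s - 5)*(s + 2)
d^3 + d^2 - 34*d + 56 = (d - 4)*(d - 2)*(d + 7)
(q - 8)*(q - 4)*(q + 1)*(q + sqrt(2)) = q^4 - 11*q^3 + sqrt(2)*q^3 - 11*sqrt(2)*q^2 + 20*q^2 + 20*sqrt(2)*q + 32*q + 32*sqrt(2)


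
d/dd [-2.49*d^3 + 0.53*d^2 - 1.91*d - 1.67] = -7.47*d^2 + 1.06*d - 1.91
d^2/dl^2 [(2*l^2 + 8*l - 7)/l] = -14/l^3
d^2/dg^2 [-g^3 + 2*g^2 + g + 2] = 4 - 6*g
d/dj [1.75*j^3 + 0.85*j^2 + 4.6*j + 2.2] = 5.25*j^2 + 1.7*j + 4.6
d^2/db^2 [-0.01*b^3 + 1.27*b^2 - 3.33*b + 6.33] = 2.54 - 0.06*b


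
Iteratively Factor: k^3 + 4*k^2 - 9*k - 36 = (k - 3)*(k^2 + 7*k + 12) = (k - 3)*(k + 4)*(k + 3)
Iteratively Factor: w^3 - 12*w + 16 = (w + 4)*(w^2 - 4*w + 4) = (w - 2)*(w + 4)*(w - 2)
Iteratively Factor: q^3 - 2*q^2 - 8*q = (q - 4)*(q^2 + 2*q) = (q - 4)*(q + 2)*(q)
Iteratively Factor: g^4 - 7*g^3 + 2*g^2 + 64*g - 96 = (g - 4)*(g^3 - 3*g^2 - 10*g + 24) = (g - 4)*(g + 3)*(g^2 - 6*g + 8) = (g - 4)^2*(g + 3)*(g - 2)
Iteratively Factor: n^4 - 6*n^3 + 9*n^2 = (n)*(n^3 - 6*n^2 + 9*n) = n^2*(n^2 - 6*n + 9) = n^2*(n - 3)*(n - 3)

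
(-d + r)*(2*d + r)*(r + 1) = -2*d^2*r - 2*d^2 + d*r^2 + d*r + r^3 + r^2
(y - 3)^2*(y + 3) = y^3 - 3*y^2 - 9*y + 27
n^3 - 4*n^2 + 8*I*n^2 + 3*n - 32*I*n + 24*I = (n - 3)*(n - 1)*(n + 8*I)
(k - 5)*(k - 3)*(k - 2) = k^3 - 10*k^2 + 31*k - 30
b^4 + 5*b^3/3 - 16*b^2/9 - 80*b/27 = b*(b - 4/3)*(b + 4/3)*(b + 5/3)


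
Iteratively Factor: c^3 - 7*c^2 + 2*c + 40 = (c + 2)*(c^2 - 9*c + 20) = (c - 5)*(c + 2)*(c - 4)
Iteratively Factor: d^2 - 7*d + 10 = (d - 5)*(d - 2)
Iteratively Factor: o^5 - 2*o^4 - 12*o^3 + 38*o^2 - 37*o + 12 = (o - 1)*(o^4 - o^3 - 13*o^2 + 25*o - 12) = (o - 3)*(o - 1)*(o^3 + 2*o^2 - 7*o + 4) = (o - 3)*(o - 1)*(o + 4)*(o^2 - 2*o + 1) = (o - 3)*(o - 1)^2*(o + 4)*(o - 1)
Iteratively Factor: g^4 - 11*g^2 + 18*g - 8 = (g - 2)*(g^3 + 2*g^2 - 7*g + 4) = (g - 2)*(g - 1)*(g^2 + 3*g - 4) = (g - 2)*(g - 1)^2*(g + 4)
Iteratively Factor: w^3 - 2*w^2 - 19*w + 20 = (w - 1)*(w^2 - w - 20) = (w - 1)*(w + 4)*(w - 5)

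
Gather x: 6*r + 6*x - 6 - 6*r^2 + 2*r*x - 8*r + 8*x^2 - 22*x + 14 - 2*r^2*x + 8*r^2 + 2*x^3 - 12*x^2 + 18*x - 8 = 2*r^2 - 2*r + 2*x^3 - 4*x^2 + x*(-2*r^2 + 2*r + 2)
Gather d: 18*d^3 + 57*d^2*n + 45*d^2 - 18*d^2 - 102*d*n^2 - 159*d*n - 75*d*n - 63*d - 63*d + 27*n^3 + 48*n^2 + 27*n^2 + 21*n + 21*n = 18*d^3 + d^2*(57*n + 27) + d*(-102*n^2 - 234*n - 126) + 27*n^3 + 75*n^2 + 42*n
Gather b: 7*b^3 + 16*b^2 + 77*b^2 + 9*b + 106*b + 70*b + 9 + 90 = 7*b^3 + 93*b^2 + 185*b + 99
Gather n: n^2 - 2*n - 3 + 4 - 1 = n^2 - 2*n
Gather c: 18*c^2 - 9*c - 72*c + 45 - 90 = 18*c^2 - 81*c - 45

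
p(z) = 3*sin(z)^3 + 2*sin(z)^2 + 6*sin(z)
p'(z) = 9*sin(z)^2*cos(z) + 4*sin(z)*cos(z) + 6*cos(z)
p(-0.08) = -0.47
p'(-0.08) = 5.72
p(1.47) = 10.90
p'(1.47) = 1.90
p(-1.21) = -6.32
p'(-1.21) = 3.58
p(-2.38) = -4.17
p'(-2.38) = -5.45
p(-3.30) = 1.01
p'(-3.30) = -6.77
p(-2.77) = -2.06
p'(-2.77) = -5.34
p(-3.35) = 1.35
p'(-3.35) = -7.06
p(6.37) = 0.54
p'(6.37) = 6.39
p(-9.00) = -2.34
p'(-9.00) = -5.36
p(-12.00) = 4.26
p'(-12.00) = 9.06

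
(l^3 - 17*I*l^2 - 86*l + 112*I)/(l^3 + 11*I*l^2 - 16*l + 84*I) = (l^2 - 15*I*l - 56)/(l^2 + 13*I*l - 42)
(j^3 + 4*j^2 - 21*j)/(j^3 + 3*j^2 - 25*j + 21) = j/(j - 1)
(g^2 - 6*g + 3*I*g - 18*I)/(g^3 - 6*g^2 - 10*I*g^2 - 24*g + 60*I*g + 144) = (g + 3*I)/(g^2 - 10*I*g - 24)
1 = 1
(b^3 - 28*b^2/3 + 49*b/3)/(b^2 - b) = (3*b^2 - 28*b + 49)/(3*(b - 1))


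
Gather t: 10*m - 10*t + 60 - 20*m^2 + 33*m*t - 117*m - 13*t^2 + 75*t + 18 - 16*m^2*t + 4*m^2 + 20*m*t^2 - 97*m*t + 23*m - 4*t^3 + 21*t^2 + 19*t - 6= -16*m^2 - 84*m - 4*t^3 + t^2*(20*m + 8) + t*(-16*m^2 - 64*m + 84) + 72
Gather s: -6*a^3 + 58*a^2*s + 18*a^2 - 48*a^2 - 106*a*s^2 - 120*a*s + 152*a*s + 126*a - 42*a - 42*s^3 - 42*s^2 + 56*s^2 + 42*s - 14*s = -6*a^3 - 30*a^2 + 84*a - 42*s^3 + s^2*(14 - 106*a) + s*(58*a^2 + 32*a + 28)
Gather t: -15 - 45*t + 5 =-45*t - 10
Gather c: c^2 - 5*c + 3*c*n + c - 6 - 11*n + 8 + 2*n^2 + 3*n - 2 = c^2 + c*(3*n - 4) + 2*n^2 - 8*n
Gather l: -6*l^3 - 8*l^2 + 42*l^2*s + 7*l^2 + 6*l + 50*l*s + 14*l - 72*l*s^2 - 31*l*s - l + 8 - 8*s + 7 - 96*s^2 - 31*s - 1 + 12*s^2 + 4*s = -6*l^3 + l^2*(42*s - 1) + l*(-72*s^2 + 19*s + 19) - 84*s^2 - 35*s + 14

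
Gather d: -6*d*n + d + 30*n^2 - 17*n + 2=d*(1 - 6*n) + 30*n^2 - 17*n + 2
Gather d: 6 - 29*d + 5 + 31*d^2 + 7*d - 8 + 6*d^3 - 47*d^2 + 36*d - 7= 6*d^3 - 16*d^2 + 14*d - 4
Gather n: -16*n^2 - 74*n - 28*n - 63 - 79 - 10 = -16*n^2 - 102*n - 152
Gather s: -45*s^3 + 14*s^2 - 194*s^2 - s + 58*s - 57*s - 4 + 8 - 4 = -45*s^3 - 180*s^2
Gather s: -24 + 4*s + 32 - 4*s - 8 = 0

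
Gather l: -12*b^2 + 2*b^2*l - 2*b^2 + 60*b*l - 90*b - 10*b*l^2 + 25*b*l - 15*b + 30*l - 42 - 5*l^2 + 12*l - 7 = -14*b^2 - 105*b + l^2*(-10*b - 5) + l*(2*b^2 + 85*b + 42) - 49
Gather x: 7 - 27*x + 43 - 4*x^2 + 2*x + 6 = -4*x^2 - 25*x + 56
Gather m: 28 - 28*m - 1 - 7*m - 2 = 25 - 35*m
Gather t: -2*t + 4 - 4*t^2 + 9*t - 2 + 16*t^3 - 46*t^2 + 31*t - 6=16*t^3 - 50*t^2 + 38*t - 4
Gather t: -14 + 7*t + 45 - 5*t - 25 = 2*t + 6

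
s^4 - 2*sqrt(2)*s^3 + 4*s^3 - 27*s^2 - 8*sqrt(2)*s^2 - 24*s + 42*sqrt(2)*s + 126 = (s - 3)*(s + 7)*(s - 3*sqrt(2))*(s + sqrt(2))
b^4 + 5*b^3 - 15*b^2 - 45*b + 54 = (b - 3)*(b - 1)*(b + 3)*(b + 6)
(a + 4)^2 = a^2 + 8*a + 16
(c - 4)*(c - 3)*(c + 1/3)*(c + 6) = c^4 - 2*c^3/3 - 91*c^2/3 + 62*c + 24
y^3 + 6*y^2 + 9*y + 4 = (y + 1)^2*(y + 4)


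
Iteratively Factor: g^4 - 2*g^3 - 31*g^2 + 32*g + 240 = (g - 4)*(g^3 + 2*g^2 - 23*g - 60) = (g - 5)*(g - 4)*(g^2 + 7*g + 12) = (g - 5)*(g - 4)*(g + 3)*(g + 4)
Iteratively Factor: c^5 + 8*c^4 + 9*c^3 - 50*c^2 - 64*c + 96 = (c + 4)*(c^4 + 4*c^3 - 7*c^2 - 22*c + 24) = (c + 3)*(c + 4)*(c^3 + c^2 - 10*c + 8) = (c - 2)*(c + 3)*(c + 4)*(c^2 + 3*c - 4) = (c - 2)*(c + 3)*(c + 4)^2*(c - 1)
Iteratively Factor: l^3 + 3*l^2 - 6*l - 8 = (l + 4)*(l^2 - l - 2) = (l - 2)*(l + 4)*(l + 1)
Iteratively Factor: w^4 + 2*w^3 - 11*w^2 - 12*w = (w + 4)*(w^3 - 2*w^2 - 3*w) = (w + 1)*(w + 4)*(w^2 - 3*w) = (w - 3)*(w + 1)*(w + 4)*(w)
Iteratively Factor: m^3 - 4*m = (m - 2)*(m^2 + 2*m) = m*(m - 2)*(m + 2)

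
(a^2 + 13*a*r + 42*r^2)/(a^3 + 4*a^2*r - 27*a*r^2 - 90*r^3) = (-a - 7*r)/(-a^2 + 2*a*r + 15*r^2)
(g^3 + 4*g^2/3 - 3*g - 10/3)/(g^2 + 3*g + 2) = g - 5/3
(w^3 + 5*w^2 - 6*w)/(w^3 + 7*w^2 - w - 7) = w*(w + 6)/(w^2 + 8*w + 7)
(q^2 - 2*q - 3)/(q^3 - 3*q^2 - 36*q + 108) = (q + 1)/(q^2 - 36)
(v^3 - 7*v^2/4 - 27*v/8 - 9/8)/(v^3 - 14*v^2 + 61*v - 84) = (8*v^2 + 10*v + 3)/(8*(v^2 - 11*v + 28))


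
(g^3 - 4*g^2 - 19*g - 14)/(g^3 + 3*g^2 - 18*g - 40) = (g^2 - 6*g - 7)/(g^2 + g - 20)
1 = 1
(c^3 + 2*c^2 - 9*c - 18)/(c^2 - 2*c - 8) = (c^2 - 9)/(c - 4)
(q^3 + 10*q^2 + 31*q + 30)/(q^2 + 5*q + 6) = q + 5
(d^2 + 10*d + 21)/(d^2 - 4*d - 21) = (d + 7)/(d - 7)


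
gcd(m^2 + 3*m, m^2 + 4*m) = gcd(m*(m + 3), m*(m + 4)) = m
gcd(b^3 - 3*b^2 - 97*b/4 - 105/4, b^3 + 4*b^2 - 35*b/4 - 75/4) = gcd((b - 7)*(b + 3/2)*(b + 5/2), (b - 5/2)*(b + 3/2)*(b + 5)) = b + 3/2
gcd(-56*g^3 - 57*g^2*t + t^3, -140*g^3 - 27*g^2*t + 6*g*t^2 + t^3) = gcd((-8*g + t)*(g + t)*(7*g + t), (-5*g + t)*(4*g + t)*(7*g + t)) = 7*g + t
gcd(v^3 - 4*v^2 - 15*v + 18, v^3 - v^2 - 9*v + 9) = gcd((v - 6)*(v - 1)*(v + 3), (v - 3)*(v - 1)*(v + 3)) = v^2 + 2*v - 3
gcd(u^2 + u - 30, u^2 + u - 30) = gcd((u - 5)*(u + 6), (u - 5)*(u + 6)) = u^2 + u - 30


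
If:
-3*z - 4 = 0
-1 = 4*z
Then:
No Solution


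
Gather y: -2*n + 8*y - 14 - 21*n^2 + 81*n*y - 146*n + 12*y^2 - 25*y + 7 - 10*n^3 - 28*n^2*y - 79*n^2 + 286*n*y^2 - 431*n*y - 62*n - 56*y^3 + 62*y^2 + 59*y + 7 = -10*n^3 - 100*n^2 - 210*n - 56*y^3 + y^2*(286*n + 74) + y*(-28*n^2 - 350*n + 42)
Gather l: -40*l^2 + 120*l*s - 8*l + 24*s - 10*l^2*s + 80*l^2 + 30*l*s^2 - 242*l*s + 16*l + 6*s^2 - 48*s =l^2*(40 - 10*s) + l*(30*s^2 - 122*s + 8) + 6*s^2 - 24*s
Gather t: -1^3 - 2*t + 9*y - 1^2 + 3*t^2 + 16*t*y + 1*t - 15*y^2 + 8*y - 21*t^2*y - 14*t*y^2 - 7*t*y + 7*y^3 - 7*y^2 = t^2*(3 - 21*y) + t*(-14*y^2 + 9*y - 1) + 7*y^3 - 22*y^2 + 17*y - 2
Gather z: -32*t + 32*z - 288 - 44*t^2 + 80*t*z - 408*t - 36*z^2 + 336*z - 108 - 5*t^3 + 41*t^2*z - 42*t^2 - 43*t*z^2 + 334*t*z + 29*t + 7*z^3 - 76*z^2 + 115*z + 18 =-5*t^3 - 86*t^2 - 411*t + 7*z^3 + z^2*(-43*t - 112) + z*(41*t^2 + 414*t + 483) - 378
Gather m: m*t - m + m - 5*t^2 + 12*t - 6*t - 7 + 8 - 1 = m*t - 5*t^2 + 6*t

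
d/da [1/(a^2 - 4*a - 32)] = 2*(2 - a)/(-a^2 + 4*a + 32)^2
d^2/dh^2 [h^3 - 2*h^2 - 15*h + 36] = 6*h - 4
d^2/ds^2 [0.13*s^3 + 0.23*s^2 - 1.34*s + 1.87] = 0.78*s + 0.46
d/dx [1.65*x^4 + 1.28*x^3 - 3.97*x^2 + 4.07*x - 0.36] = 6.6*x^3 + 3.84*x^2 - 7.94*x + 4.07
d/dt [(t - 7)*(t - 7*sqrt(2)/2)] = 2*t - 7 - 7*sqrt(2)/2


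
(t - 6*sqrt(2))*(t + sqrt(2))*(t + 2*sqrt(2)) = t^3 - 3*sqrt(2)*t^2 - 32*t - 24*sqrt(2)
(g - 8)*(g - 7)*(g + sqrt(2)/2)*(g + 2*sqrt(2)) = g^4 - 15*g^3 + 5*sqrt(2)*g^3/2 - 75*sqrt(2)*g^2/2 + 58*g^2 - 30*g + 140*sqrt(2)*g + 112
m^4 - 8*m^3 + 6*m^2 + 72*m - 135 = (m - 5)*(m - 3)^2*(m + 3)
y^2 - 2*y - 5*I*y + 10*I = (y - 2)*(y - 5*I)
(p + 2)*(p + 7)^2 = p^3 + 16*p^2 + 77*p + 98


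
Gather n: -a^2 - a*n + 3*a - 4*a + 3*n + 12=-a^2 - a + n*(3 - a) + 12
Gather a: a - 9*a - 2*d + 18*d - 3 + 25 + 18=-8*a + 16*d + 40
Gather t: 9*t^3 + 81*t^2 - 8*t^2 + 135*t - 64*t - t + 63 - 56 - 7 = 9*t^3 + 73*t^2 + 70*t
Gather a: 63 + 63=126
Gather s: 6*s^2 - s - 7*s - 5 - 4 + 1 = 6*s^2 - 8*s - 8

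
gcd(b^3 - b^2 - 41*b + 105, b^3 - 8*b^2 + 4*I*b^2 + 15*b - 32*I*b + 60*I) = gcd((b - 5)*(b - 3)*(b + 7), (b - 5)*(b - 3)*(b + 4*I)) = b^2 - 8*b + 15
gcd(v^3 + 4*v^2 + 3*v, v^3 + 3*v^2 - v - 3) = v^2 + 4*v + 3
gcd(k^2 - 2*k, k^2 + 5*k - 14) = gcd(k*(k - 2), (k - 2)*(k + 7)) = k - 2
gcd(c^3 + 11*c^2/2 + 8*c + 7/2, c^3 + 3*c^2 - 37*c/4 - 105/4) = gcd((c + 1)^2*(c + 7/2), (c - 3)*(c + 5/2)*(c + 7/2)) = c + 7/2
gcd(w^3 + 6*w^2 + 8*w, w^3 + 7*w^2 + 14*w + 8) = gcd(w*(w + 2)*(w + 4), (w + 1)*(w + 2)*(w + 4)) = w^2 + 6*w + 8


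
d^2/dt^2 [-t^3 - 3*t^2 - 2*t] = -6*t - 6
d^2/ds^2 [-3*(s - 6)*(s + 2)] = -6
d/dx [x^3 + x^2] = x*(3*x + 2)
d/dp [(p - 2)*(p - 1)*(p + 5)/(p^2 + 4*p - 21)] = (p^4 + 8*p^3 - 42*p^2 - 104*p + 233)/(p^4 + 8*p^3 - 26*p^2 - 168*p + 441)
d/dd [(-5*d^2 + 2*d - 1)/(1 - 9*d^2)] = 2*(9*d^2 - 14*d + 1)/(81*d^4 - 18*d^2 + 1)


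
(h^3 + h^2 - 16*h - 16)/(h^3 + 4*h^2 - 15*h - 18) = (h^2 - 16)/(h^2 + 3*h - 18)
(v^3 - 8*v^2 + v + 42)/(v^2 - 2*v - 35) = (v^2 - v - 6)/(v + 5)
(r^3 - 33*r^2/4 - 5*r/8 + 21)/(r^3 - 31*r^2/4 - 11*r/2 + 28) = (r + 3/2)/(r + 2)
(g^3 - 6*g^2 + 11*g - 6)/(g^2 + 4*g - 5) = (g^2 - 5*g + 6)/(g + 5)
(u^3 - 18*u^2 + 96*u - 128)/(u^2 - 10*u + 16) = u - 8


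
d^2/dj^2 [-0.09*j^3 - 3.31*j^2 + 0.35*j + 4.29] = -0.54*j - 6.62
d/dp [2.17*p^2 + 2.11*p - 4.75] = 4.34*p + 2.11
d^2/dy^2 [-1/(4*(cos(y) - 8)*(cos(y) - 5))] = (4*sin(y)^4 - 11*sin(y)^2 + 2275*cos(y)/4 - 39*cos(3*y)/4 - 251)/(4*(cos(y) - 8)^3*(cos(y) - 5)^3)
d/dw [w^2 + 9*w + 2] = 2*w + 9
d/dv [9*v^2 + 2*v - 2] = 18*v + 2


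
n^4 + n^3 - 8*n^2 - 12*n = n*(n - 3)*(n + 2)^2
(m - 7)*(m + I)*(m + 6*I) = m^3 - 7*m^2 + 7*I*m^2 - 6*m - 49*I*m + 42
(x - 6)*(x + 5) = x^2 - x - 30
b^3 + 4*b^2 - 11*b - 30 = (b - 3)*(b + 2)*(b + 5)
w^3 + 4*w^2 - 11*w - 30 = (w - 3)*(w + 2)*(w + 5)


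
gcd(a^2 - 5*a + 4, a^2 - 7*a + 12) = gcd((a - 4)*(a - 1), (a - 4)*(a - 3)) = a - 4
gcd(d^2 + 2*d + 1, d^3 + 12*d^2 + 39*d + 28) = d + 1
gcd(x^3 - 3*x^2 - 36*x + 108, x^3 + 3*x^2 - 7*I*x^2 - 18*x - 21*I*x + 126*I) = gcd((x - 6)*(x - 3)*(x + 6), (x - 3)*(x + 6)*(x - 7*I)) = x^2 + 3*x - 18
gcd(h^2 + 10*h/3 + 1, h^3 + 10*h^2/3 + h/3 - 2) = h + 3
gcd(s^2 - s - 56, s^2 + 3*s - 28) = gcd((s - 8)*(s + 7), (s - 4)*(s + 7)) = s + 7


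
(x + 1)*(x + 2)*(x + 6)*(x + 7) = x^4 + 16*x^3 + 83*x^2 + 152*x + 84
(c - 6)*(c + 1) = c^2 - 5*c - 6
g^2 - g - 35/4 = (g - 7/2)*(g + 5/2)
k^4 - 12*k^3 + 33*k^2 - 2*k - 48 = (k - 8)*(k - 3)*(k - 2)*(k + 1)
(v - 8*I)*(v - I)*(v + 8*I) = v^3 - I*v^2 + 64*v - 64*I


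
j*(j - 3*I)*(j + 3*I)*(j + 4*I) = j^4 + 4*I*j^3 + 9*j^2 + 36*I*j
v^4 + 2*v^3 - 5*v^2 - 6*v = v*(v - 2)*(v + 1)*(v + 3)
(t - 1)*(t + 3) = t^2 + 2*t - 3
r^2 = r^2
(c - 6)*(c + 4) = c^2 - 2*c - 24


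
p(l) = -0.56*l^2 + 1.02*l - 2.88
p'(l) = 1.02 - 1.12*l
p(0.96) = -2.42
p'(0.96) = -0.06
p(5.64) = -14.94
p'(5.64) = -5.30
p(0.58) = -2.48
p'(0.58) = 0.37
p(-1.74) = -6.35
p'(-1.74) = 2.97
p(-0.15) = -3.05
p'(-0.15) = 1.19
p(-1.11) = -4.70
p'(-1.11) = 2.26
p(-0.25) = -3.17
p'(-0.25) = 1.30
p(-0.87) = -4.19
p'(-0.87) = 1.99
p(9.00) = -39.06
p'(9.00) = -9.06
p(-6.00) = -29.16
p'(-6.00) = 7.74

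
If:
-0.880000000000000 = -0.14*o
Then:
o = 6.29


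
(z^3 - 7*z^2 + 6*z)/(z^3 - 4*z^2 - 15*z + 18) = z/(z + 3)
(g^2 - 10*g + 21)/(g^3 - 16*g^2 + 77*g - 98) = (g - 3)/(g^2 - 9*g + 14)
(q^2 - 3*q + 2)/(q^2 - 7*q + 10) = (q - 1)/(q - 5)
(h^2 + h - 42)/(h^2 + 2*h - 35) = (h - 6)/(h - 5)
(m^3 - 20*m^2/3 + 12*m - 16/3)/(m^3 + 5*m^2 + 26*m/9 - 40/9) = 3*(m^2 - 6*m + 8)/(3*m^2 + 17*m + 20)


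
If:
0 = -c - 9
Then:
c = -9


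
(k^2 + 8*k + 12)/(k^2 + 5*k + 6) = (k + 6)/(k + 3)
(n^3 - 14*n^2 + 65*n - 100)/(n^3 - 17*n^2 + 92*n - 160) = (n - 5)/(n - 8)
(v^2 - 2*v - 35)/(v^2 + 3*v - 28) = (v^2 - 2*v - 35)/(v^2 + 3*v - 28)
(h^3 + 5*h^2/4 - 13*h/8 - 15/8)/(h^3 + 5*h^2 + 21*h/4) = (4*h^2 - h - 5)/(2*h*(2*h + 7))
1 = 1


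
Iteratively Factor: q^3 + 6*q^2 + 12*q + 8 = (q + 2)*(q^2 + 4*q + 4) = (q + 2)^2*(q + 2)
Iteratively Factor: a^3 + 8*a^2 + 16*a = (a)*(a^2 + 8*a + 16) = a*(a + 4)*(a + 4)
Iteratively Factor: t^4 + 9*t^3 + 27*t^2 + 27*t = (t + 3)*(t^3 + 6*t^2 + 9*t) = t*(t + 3)*(t^2 + 6*t + 9) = t*(t + 3)^2*(t + 3)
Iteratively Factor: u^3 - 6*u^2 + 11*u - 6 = (u - 2)*(u^2 - 4*u + 3) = (u - 3)*(u - 2)*(u - 1)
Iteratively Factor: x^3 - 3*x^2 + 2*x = (x - 1)*(x^2 - 2*x) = x*(x - 1)*(x - 2)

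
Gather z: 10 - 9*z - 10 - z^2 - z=-z^2 - 10*z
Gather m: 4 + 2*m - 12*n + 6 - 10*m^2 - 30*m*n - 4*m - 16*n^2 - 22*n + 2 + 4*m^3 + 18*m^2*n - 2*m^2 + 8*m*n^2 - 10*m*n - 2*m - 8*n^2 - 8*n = 4*m^3 + m^2*(18*n - 12) + m*(8*n^2 - 40*n - 4) - 24*n^2 - 42*n + 12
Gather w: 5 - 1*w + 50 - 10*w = 55 - 11*w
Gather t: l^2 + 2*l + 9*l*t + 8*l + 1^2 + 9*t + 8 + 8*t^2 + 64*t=l^2 + 10*l + 8*t^2 + t*(9*l + 73) + 9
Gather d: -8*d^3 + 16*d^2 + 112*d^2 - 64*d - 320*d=-8*d^3 + 128*d^2 - 384*d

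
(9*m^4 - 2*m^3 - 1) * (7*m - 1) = 63*m^5 - 23*m^4 + 2*m^3 - 7*m + 1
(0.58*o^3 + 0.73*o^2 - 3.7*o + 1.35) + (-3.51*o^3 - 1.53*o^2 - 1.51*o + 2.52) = -2.93*o^3 - 0.8*o^2 - 5.21*o + 3.87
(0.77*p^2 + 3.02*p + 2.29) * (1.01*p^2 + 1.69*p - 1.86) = 0.7777*p^4 + 4.3515*p^3 + 5.9845*p^2 - 1.7471*p - 4.2594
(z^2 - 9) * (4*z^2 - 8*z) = 4*z^4 - 8*z^3 - 36*z^2 + 72*z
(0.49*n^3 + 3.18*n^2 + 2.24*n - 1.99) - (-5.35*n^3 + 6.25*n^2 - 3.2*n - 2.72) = 5.84*n^3 - 3.07*n^2 + 5.44*n + 0.73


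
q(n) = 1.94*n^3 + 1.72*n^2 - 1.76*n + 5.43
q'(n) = 5.82*n^2 + 3.44*n - 1.76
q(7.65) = 961.16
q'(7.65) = 365.16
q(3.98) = 147.98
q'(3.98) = 104.12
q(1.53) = 13.71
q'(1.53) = 17.13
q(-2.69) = -15.15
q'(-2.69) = 31.10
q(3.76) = 126.25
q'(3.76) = 93.46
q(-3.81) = -70.19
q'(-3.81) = 69.62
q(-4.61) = -139.97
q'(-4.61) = 106.07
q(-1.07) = 6.91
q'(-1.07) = 1.22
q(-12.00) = -3078.09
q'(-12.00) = 795.04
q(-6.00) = -341.13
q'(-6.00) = 187.12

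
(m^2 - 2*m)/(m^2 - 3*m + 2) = m/(m - 1)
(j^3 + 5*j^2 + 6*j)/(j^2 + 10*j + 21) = j*(j + 2)/(j + 7)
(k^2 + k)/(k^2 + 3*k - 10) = k*(k + 1)/(k^2 + 3*k - 10)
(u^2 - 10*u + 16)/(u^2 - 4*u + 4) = (u - 8)/(u - 2)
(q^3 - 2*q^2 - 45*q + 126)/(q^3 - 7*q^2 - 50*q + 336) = (q - 3)/(q - 8)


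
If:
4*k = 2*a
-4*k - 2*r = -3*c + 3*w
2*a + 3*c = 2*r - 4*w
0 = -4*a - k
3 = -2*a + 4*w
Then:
No Solution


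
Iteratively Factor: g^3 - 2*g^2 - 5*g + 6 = (g - 3)*(g^2 + g - 2) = (g - 3)*(g - 1)*(g + 2)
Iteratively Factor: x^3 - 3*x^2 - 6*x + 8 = (x + 2)*(x^2 - 5*x + 4) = (x - 1)*(x + 2)*(x - 4)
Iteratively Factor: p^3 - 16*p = (p - 4)*(p^2 + 4*p) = p*(p - 4)*(p + 4)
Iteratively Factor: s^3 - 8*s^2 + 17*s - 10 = (s - 2)*(s^2 - 6*s + 5) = (s - 2)*(s - 1)*(s - 5)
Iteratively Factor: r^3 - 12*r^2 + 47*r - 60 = (r - 4)*(r^2 - 8*r + 15) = (r - 4)*(r - 3)*(r - 5)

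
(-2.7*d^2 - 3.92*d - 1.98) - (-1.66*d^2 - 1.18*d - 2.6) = -1.04*d^2 - 2.74*d + 0.62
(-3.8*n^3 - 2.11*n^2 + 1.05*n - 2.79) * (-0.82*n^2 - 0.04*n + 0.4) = 3.116*n^5 + 1.8822*n^4 - 2.2966*n^3 + 1.4018*n^2 + 0.5316*n - 1.116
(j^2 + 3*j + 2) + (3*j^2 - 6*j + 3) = 4*j^2 - 3*j + 5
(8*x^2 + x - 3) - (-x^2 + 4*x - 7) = 9*x^2 - 3*x + 4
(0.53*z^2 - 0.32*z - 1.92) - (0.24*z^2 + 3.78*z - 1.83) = 0.29*z^2 - 4.1*z - 0.0899999999999999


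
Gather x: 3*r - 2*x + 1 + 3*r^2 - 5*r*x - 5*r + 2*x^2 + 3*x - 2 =3*r^2 - 2*r + 2*x^2 + x*(1 - 5*r) - 1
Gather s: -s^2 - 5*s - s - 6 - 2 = -s^2 - 6*s - 8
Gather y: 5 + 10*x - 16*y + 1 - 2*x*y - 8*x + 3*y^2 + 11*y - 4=2*x + 3*y^2 + y*(-2*x - 5) + 2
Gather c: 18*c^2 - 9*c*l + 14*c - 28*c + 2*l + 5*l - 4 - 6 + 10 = 18*c^2 + c*(-9*l - 14) + 7*l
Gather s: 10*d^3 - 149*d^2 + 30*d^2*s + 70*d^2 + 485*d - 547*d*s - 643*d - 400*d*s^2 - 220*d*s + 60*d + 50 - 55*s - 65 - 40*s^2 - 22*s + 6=10*d^3 - 79*d^2 - 98*d + s^2*(-400*d - 40) + s*(30*d^2 - 767*d - 77) - 9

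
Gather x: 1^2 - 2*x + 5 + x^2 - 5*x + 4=x^2 - 7*x + 10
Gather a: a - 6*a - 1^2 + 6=5 - 5*a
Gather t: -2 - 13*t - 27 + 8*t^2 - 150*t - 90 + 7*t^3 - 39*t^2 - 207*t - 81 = 7*t^3 - 31*t^2 - 370*t - 200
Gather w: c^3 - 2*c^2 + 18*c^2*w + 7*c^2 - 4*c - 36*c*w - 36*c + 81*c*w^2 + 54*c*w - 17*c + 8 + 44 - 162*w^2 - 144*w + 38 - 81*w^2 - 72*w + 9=c^3 + 5*c^2 - 57*c + w^2*(81*c - 243) + w*(18*c^2 + 18*c - 216) + 99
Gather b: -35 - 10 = -45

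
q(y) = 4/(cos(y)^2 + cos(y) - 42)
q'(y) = 4*(2*sin(y)*cos(y) + sin(y))/(cos(y)^2 + cos(y) - 42)^2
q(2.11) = -0.09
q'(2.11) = -0.00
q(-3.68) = -0.09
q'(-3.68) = -0.00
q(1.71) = -0.09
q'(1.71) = 0.00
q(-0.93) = -0.10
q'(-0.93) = -0.00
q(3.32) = -0.10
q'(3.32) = 0.00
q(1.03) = -0.10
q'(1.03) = 0.00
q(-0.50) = -0.10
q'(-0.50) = -0.00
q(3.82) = -0.09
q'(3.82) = 0.00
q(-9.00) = -0.10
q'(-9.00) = 0.00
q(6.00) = -0.10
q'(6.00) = 0.00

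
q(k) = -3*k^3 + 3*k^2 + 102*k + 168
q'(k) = -9*k^2 + 6*k + 102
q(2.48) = 393.65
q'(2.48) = 61.53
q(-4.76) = 74.00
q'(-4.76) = -130.48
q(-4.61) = 55.45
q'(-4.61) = -116.93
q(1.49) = 316.72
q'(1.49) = 90.96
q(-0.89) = 81.71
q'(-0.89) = 89.53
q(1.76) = 340.46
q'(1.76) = 84.68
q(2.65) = 403.54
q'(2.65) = 54.70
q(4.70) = 402.20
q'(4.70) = -68.61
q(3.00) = 420.00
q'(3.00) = 39.00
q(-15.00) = 9438.00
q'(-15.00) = -2013.00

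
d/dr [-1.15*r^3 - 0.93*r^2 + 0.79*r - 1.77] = -3.45*r^2 - 1.86*r + 0.79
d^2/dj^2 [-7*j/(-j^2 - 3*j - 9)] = 14*(j*(2*j + 3)^2 - 3*(j + 1)*(j^2 + 3*j + 9))/(j^2 + 3*j + 9)^3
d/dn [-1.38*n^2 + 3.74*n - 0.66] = 3.74 - 2.76*n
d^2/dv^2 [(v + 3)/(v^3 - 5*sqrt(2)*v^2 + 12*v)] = 2*(v*(v^2 - 5*sqrt(2)*v + 12)*(-3*v^2 + 10*sqrt(2)*v - (v + 3)*(3*v - 5*sqrt(2)) - 12) + (v + 3)*(3*v^2 - 10*sqrt(2)*v + 12)^2)/(v^3*(v^2 - 5*sqrt(2)*v + 12)^3)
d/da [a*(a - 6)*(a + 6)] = 3*a^2 - 36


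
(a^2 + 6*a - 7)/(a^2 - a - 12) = (-a^2 - 6*a + 7)/(-a^2 + a + 12)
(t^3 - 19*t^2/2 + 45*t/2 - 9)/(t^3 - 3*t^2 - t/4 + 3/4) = 2*(t - 6)/(2*t + 1)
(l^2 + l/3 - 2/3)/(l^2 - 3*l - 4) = (l - 2/3)/(l - 4)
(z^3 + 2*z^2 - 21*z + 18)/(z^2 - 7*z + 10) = (z^3 + 2*z^2 - 21*z + 18)/(z^2 - 7*z + 10)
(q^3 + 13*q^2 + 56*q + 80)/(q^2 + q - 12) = (q^2 + 9*q + 20)/(q - 3)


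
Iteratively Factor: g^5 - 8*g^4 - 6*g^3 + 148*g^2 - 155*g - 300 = (g + 4)*(g^4 - 12*g^3 + 42*g^2 - 20*g - 75) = (g + 1)*(g + 4)*(g^3 - 13*g^2 + 55*g - 75) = (g - 5)*(g + 1)*(g + 4)*(g^2 - 8*g + 15) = (g - 5)*(g - 3)*(g + 1)*(g + 4)*(g - 5)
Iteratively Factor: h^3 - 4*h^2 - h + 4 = (h + 1)*(h^2 - 5*h + 4) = (h - 1)*(h + 1)*(h - 4)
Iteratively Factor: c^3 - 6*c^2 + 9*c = (c)*(c^2 - 6*c + 9) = c*(c - 3)*(c - 3)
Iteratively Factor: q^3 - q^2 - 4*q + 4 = (q + 2)*(q^2 - 3*q + 2) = (q - 1)*(q + 2)*(q - 2)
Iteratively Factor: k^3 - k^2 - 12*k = (k)*(k^2 - k - 12) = k*(k - 4)*(k + 3)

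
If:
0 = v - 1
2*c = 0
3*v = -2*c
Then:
No Solution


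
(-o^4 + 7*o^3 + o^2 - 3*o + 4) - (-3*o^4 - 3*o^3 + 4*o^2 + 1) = 2*o^4 + 10*o^3 - 3*o^2 - 3*o + 3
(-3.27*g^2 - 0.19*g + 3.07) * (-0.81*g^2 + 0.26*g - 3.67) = 2.6487*g^4 - 0.6963*g^3 + 9.4648*g^2 + 1.4955*g - 11.2669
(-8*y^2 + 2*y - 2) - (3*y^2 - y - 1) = -11*y^2 + 3*y - 1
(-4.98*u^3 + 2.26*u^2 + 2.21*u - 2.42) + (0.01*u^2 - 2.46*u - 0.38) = -4.98*u^3 + 2.27*u^2 - 0.25*u - 2.8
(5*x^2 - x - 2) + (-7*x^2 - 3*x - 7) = -2*x^2 - 4*x - 9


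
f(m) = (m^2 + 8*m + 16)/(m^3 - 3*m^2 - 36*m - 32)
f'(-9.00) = 0.00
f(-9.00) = -0.04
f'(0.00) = 0.31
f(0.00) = -0.50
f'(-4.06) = 0.03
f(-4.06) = -0.00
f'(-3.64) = 0.04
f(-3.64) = 0.01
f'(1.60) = 0.02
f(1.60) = -0.34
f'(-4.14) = 0.02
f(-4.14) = -0.00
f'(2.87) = -0.03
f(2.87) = -0.35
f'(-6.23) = 0.01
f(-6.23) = -0.03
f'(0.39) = 0.15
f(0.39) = -0.42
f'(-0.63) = 2.42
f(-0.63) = -1.06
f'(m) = (2*m + 8)/(m^3 - 3*m^2 - 36*m - 32) + (-3*m^2 + 6*m + 36)*(m^2 + 8*m + 16)/(m^3 - 3*m^2 - 36*m - 32)^2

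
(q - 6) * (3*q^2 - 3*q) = 3*q^3 - 21*q^2 + 18*q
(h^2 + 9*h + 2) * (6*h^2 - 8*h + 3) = 6*h^4 + 46*h^3 - 57*h^2 + 11*h + 6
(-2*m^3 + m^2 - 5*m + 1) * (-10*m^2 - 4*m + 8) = 20*m^5 - 2*m^4 + 30*m^3 + 18*m^2 - 44*m + 8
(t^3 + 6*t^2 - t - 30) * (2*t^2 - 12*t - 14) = 2*t^5 - 88*t^3 - 132*t^2 + 374*t + 420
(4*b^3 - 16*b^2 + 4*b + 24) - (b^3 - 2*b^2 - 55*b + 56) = 3*b^3 - 14*b^2 + 59*b - 32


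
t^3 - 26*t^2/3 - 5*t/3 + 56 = (t - 8)*(t - 3)*(t + 7/3)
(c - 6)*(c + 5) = c^2 - c - 30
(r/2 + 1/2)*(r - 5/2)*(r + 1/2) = r^3/2 - r^2/2 - 13*r/8 - 5/8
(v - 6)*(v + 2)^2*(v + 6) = v^4 + 4*v^3 - 32*v^2 - 144*v - 144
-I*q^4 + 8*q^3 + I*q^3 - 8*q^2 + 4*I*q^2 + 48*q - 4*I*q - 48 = (q - 2*I)*(q + 4*I)*(q + 6*I)*(-I*q + I)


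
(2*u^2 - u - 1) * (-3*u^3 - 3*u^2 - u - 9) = -6*u^5 - 3*u^4 + 4*u^3 - 14*u^2 + 10*u + 9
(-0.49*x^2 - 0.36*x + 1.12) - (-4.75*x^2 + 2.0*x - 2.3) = 4.26*x^2 - 2.36*x + 3.42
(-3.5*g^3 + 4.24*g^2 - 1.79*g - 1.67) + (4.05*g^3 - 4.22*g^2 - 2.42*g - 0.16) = 0.55*g^3 + 0.0200000000000005*g^2 - 4.21*g - 1.83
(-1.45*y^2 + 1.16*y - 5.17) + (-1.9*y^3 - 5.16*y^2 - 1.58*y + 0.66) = -1.9*y^3 - 6.61*y^2 - 0.42*y - 4.51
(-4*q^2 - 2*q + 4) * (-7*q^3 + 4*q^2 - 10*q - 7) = 28*q^5 - 2*q^4 + 4*q^3 + 64*q^2 - 26*q - 28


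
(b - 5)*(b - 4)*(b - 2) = b^3 - 11*b^2 + 38*b - 40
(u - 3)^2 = u^2 - 6*u + 9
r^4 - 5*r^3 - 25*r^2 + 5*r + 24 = (r - 8)*(r - 1)*(r + 1)*(r + 3)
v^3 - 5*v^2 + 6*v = v*(v - 3)*(v - 2)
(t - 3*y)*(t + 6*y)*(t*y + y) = t^3*y + 3*t^2*y^2 + t^2*y - 18*t*y^3 + 3*t*y^2 - 18*y^3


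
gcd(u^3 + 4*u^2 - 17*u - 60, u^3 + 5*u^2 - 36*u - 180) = u + 5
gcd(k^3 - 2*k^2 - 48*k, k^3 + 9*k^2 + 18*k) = k^2 + 6*k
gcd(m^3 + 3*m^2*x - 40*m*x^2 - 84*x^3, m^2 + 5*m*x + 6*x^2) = m + 2*x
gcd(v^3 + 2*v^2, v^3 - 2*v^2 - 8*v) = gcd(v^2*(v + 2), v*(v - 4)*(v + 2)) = v^2 + 2*v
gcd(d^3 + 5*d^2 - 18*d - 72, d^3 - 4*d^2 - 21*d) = d + 3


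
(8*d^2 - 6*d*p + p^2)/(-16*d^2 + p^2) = (-2*d + p)/(4*d + p)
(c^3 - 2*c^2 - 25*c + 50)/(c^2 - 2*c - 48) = (-c^3 + 2*c^2 + 25*c - 50)/(-c^2 + 2*c + 48)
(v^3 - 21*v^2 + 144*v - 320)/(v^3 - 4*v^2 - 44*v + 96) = (v^2 - 13*v + 40)/(v^2 + 4*v - 12)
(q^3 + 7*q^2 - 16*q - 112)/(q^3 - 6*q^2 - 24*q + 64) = (q^2 + 3*q - 28)/(q^2 - 10*q + 16)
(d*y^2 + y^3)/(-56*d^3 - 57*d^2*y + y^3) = y^2/(-56*d^2 - d*y + y^2)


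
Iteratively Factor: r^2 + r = (r + 1)*(r)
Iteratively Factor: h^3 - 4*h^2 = (h)*(h^2 - 4*h) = h*(h - 4)*(h)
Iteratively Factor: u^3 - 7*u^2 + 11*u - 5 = (u - 1)*(u^2 - 6*u + 5) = (u - 5)*(u - 1)*(u - 1)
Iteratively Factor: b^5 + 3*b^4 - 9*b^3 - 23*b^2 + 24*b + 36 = (b - 2)*(b^4 + 5*b^3 + b^2 - 21*b - 18) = (b - 2)*(b + 3)*(b^3 + 2*b^2 - 5*b - 6) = (b - 2)^2*(b + 3)*(b^2 + 4*b + 3) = (b - 2)^2*(b + 1)*(b + 3)*(b + 3)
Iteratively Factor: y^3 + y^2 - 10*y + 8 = (y + 4)*(y^2 - 3*y + 2) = (y - 1)*(y + 4)*(y - 2)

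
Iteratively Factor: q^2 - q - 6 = (q - 3)*(q + 2)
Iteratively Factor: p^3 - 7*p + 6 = (p + 3)*(p^2 - 3*p + 2) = (p - 1)*(p + 3)*(p - 2)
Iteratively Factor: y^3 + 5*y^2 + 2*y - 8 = (y + 2)*(y^2 + 3*y - 4) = (y + 2)*(y + 4)*(y - 1)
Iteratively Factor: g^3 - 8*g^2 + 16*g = (g - 4)*(g^2 - 4*g) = (g - 4)^2*(g)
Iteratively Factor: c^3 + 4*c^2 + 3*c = (c + 3)*(c^2 + c) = c*(c + 3)*(c + 1)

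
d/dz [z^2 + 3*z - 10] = 2*z + 3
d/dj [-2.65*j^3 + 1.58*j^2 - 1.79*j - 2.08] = -7.95*j^2 + 3.16*j - 1.79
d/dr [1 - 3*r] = -3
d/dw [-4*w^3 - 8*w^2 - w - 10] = -12*w^2 - 16*w - 1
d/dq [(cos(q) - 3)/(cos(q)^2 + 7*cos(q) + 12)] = (cos(q)^2 - 6*cos(q) - 33)*sin(q)/(cos(q)^2 + 7*cos(q) + 12)^2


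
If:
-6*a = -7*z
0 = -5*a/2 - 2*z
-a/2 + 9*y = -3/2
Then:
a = 0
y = -1/6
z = 0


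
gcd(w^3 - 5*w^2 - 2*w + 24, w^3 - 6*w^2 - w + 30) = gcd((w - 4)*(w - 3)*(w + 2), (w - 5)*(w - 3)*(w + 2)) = w^2 - w - 6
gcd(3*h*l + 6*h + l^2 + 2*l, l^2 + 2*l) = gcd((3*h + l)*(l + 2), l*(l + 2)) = l + 2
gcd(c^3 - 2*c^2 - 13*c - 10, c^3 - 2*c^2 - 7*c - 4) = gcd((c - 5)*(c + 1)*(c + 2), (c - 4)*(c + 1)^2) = c + 1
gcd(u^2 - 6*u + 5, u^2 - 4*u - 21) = 1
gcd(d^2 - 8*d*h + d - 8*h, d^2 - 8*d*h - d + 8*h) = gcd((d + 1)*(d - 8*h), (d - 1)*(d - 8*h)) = d - 8*h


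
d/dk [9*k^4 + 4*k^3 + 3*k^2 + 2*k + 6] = 36*k^3 + 12*k^2 + 6*k + 2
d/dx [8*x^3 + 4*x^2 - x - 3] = 24*x^2 + 8*x - 1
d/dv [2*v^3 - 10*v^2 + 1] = 2*v*(3*v - 10)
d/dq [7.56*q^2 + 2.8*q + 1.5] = 15.12*q + 2.8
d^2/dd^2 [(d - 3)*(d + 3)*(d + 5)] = 6*d + 10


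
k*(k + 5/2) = k^2 + 5*k/2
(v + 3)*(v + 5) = v^2 + 8*v + 15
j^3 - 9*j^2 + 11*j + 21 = (j - 7)*(j - 3)*(j + 1)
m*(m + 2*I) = m^2 + 2*I*m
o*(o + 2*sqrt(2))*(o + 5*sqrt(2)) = o^3 + 7*sqrt(2)*o^2 + 20*o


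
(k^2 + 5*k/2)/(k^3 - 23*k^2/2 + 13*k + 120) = k/(k^2 - 14*k + 48)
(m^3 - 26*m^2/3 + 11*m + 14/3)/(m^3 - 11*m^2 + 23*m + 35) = (3*m^2 - 5*m - 2)/(3*(m^2 - 4*m - 5))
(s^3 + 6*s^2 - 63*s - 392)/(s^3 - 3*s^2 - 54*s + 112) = (s + 7)/(s - 2)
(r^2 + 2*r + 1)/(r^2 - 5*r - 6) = (r + 1)/(r - 6)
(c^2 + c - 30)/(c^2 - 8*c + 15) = (c + 6)/(c - 3)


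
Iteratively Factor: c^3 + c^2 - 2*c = (c - 1)*(c^2 + 2*c) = c*(c - 1)*(c + 2)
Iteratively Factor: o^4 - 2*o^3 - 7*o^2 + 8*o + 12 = (o - 2)*(o^3 - 7*o - 6) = (o - 2)*(o + 1)*(o^2 - o - 6) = (o - 3)*(o - 2)*(o + 1)*(o + 2)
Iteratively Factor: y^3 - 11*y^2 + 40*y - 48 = (y - 4)*(y^2 - 7*y + 12) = (y - 4)^2*(y - 3)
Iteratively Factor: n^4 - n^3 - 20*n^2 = (n)*(n^3 - n^2 - 20*n) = n*(n - 5)*(n^2 + 4*n) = n*(n - 5)*(n + 4)*(n)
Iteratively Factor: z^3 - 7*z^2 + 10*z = (z - 5)*(z^2 - 2*z) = (z - 5)*(z - 2)*(z)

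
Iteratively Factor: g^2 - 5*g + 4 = (g - 4)*(g - 1)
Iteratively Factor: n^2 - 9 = (n - 3)*(n + 3)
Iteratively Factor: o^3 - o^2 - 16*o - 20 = (o - 5)*(o^2 + 4*o + 4) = (o - 5)*(o + 2)*(o + 2)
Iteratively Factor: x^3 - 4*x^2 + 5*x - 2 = (x - 1)*(x^2 - 3*x + 2) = (x - 1)^2*(x - 2)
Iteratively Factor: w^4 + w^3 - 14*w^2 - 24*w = (w + 2)*(w^3 - w^2 - 12*w) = (w + 2)*(w + 3)*(w^2 - 4*w) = (w - 4)*(w + 2)*(w + 3)*(w)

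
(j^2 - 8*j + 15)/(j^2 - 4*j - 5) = (j - 3)/(j + 1)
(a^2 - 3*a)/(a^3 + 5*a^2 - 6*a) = (a - 3)/(a^2 + 5*a - 6)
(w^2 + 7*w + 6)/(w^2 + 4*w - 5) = (w^2 + 7*w + 6)/(w^2 + 4*w - 5)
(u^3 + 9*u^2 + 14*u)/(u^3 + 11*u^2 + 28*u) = (u + 2)/(u + 4)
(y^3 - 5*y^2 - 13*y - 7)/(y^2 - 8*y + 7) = (y^2 + 2*y + 1)/(y - 1)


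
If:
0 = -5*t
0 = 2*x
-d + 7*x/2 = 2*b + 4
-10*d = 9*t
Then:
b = -2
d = 0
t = 0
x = 0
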